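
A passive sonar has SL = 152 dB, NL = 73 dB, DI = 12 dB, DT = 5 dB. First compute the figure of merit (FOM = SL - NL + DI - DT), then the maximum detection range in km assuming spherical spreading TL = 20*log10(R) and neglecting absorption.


Step 1: FOM = SL - NL + DI - DT = 152 - 73 + 12 - 5 = 86 dB
Step 2: at max range FOM = TL = 20*log10(R), so R = 10^(86/20) = 19952.62 m = 19.95 km

19.95 km


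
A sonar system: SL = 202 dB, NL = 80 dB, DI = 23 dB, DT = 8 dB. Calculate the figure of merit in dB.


137 dB


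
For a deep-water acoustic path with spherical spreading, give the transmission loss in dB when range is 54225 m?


TL = 20*log10(54225) = 94.68

94.68 dB


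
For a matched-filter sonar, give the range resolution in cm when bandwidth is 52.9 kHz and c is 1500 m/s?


dR = c/(2*BW) = 1500 / (2 * 52.9e3) = 0.0142 m = 1.42 cm

1.42 cm


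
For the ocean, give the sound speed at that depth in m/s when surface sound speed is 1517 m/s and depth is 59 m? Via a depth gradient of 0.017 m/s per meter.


c = 1517 + 0.017 * 59 = 1518.003

1518.003 m/s


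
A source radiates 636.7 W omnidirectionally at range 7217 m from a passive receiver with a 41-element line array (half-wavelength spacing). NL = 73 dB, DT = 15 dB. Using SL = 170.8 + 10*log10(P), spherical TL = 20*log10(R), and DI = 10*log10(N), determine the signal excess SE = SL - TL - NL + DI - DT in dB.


Step 1: SL = 170.8 + 10*log10(636.7) = 198.84 dB
Step 2: TL = 20*log10(7217) = 77.17 dB
Step 3: DI = 10*log10(41) = 16.13 dB
Step 4: SE = SL - TL - NL + DI - DT = 198.84 - 77.17 - 73 + 16.13 - 15 = 49.8

49.8 dB


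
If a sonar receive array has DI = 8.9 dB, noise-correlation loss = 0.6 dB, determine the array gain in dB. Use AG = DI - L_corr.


AG = DI - L_corr = 8.9 - 0.6 = 8.3

8.3 dB


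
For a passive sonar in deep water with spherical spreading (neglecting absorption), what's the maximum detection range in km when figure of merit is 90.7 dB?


34.28 km


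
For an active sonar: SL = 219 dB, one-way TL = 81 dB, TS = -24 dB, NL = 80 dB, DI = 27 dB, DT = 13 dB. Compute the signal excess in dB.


SE = SL - 2*TL + TS - NL + DI - DT = 219 - 2*81 + (-24) - 80 + 27 - 13 = -33

-33 dB


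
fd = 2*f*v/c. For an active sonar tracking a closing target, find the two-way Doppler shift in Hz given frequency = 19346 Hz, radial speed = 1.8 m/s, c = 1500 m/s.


fd = 2*f*v/c = 2 * 19346 * 1.8 / 1500 = 46.43

46.43 Hz


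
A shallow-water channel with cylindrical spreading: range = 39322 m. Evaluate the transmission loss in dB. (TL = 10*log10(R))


TL = 10*log10(39322) = 45.95

45.95 dB


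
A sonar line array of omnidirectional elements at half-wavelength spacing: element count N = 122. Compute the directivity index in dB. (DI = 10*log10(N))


DI = 10*log10(122) = 20.86

20.86 dB


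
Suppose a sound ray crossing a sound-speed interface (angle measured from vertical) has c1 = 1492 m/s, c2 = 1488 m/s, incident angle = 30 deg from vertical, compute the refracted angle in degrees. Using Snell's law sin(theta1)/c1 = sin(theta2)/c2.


sin(theta2) = (c2/c1)*sin(theta1) = (1488/1492)*sin(30 deg) = 0.49866
theta2 = arcsin(0.49866) = 29.91

29.91 deg


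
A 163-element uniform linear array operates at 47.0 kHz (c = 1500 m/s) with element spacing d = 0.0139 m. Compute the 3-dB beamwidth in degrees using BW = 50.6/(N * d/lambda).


Step 1: lambda = 1500/47000 = 0.03191 m
Step 2: d/lambda = 0.0139/0.03191 = 0.4356
Step 3: BW = 50.6/(N * d/lambda) = 50.6/(163 * 0.4356) = 0.71

0.71 deg


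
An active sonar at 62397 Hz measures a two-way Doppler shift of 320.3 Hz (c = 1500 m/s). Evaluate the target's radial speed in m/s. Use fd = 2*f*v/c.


3.85 m/s


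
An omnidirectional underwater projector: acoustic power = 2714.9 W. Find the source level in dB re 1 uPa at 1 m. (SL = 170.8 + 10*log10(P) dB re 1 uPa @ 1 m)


205.14 dB


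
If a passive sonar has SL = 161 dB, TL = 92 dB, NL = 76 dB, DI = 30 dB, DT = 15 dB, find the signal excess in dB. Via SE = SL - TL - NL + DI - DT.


8 dB


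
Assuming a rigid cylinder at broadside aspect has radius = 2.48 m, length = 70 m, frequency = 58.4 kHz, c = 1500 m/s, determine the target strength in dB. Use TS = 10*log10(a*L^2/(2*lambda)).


lambda = 1500/58400 = 0.02568 m
TS = 10*log10(2.48*70^2/(2*0.02568)) = 53.74

53.74 dB


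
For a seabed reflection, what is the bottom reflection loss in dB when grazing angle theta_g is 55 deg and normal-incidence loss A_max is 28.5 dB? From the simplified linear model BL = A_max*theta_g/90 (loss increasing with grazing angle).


17.42 dB


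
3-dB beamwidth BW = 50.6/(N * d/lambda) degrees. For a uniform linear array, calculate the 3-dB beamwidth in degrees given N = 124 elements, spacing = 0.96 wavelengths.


BW = 50.6 / (124 * 0.96) = 50.6 / 119.04 = 0.43

0.43 deg


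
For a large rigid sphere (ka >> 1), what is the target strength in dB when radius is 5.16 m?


TS = 10*log10(5.16^2 / 4) = 10*log10(6.6564) = 8.23

8.23 dB


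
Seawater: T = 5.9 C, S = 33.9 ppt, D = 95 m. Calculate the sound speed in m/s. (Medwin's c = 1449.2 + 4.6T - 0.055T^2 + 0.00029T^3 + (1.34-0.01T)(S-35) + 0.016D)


1474.6 m/s


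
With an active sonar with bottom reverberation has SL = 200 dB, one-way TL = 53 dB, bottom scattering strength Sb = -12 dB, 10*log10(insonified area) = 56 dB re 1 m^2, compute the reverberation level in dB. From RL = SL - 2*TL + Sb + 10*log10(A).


RL = SL - 2*TL + Sb + 10*log10(A) = 200 - 2*53 + (-12) + 56 = 138

138 dB


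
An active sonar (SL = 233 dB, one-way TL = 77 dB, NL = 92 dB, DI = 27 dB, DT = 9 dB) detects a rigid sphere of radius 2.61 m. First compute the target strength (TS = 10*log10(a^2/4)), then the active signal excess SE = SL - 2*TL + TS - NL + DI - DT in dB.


Step 1: TS = 10*log10(2.61^2/4) = 2.31 dB
Step 2: SE = SL - 2*TL + TS - NL + DI - DT = 233 - 2*77 + (2.31) - 92 + 27 - 9 = 7.31

7.31 dB


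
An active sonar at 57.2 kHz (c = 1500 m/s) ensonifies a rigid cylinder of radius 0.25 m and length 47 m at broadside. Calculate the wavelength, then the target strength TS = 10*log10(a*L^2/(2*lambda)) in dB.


Step 1: lambda = c/f = 1500/57200 = 0.02622 m
Step 2: TS = 10*log10(a*L^2/(2*lambda)) = 10*log10(0.25*47^2/(2*0.02622)) = 40.22

40.22 dB


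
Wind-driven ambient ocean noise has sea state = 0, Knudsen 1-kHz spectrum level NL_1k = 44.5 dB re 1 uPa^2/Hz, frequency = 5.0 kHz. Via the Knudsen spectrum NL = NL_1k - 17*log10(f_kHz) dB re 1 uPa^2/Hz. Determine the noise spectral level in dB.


NL = NL_1k - 17*log10(f_kHz) = 44.5 - 17*log10(5.0) = 44.5 - (11.88) = 32.62

32.62 dB


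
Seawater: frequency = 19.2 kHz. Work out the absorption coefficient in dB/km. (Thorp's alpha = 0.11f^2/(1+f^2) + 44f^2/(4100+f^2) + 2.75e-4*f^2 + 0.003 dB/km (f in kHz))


3.844 dB/km


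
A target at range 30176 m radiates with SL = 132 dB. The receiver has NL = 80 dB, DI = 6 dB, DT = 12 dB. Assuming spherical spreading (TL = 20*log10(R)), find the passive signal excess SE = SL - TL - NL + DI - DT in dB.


Step 1: TL = 20*log10(30176) = 89.59 dB
Step 2: SE = 132 - 89.59 - 80 + 6 - 12 = -43.59

-43.59 dB


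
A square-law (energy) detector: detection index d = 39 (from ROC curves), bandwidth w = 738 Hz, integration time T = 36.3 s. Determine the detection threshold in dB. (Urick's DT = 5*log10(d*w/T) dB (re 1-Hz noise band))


DT = 5*log10(d*w/T) = 5*log10(39 * 738 / 36.3) = 5*log10(792.89) = 14.5

14.5 dB


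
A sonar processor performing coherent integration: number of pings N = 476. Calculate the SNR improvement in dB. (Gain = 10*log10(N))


26.78 dB


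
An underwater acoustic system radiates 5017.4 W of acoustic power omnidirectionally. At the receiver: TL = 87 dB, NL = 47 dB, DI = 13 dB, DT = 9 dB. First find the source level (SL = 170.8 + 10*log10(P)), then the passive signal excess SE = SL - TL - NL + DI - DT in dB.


Step 1: SL = 170.8 + 10*log10(5017.4) = 207.8 dB
Step 2: SE = SL - TL - NL + DI - DT = 207.8 - 87 - 47 + 13 - 9 = 77.8

77.8 dB


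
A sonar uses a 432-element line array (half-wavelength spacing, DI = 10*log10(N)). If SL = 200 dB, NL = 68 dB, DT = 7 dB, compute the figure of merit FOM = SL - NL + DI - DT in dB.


151.35 dB


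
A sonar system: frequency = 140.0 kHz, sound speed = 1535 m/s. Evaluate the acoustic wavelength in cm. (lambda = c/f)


1.1 cm


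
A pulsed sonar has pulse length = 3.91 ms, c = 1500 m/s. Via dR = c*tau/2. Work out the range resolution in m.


dR = c*tau/2 = 1500 * 3.91e-3 / 2 = 2.9325

2.9325 m


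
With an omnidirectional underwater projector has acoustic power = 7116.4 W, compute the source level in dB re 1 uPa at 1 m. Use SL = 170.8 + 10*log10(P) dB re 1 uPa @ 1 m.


SL = 170.8 + 10*log10(7116.4) = 170.8 + 38.52 = 209.32

209.32 dB


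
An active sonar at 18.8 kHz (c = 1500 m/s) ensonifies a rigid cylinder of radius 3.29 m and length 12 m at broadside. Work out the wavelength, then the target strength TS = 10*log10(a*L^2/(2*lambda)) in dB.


Step 1: lambda = c/f = 1500/18800 = 0.07979 m
Step 2: TS = 10*log10(a*L^2/(2*lambda)) = 10*log10(3.29*12^2/(2*0.07979)) = 34.73

34.73 dB


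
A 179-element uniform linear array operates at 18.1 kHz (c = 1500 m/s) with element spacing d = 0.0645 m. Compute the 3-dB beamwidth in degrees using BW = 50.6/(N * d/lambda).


0.36 deg


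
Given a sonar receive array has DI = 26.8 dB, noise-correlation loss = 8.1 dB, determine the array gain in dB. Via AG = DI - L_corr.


AG = DI - L_corr = 26.8 - 8.1 = 18.7

18.7 dB


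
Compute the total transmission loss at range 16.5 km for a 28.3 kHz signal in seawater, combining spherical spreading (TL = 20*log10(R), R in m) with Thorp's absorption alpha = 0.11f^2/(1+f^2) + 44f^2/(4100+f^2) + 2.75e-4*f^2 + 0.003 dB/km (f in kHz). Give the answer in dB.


208.49 dB


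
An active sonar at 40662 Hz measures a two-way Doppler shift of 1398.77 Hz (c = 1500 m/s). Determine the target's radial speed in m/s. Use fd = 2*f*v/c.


From fd = 2*f*v/c, v = c*fd/(2*f) = 1500 * 1398.77 / (2*40662) = 25.8

25.8 m/s


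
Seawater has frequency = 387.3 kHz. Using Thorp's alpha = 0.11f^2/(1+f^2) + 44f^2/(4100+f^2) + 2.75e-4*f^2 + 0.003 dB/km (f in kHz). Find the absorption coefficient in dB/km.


84.193 dB/km


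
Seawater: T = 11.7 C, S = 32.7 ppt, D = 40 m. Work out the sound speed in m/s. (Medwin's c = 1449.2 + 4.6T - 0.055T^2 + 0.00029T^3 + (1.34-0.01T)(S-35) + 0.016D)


1493.78 m/s


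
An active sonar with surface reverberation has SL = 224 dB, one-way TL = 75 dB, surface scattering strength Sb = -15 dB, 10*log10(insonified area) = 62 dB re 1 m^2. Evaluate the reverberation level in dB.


RL = SL - 2*TL + Sb + 10*log10(A) = 224 - 2*75 + (-15) + 62 = 121

121 dB


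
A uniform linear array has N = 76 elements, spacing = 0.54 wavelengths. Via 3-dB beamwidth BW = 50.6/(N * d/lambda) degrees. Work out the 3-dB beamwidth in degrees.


BW = 50.6 / (76 * 0.54) = 50.6 / 41.04 = 1.23

1.23 deg


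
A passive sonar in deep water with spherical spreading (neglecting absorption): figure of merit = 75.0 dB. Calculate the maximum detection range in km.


At max range FOM = TL, so 20*log10(R) = 75.0
R = 10^(75.0/20) = 5623.41 m = 5.62 km

5.62 km


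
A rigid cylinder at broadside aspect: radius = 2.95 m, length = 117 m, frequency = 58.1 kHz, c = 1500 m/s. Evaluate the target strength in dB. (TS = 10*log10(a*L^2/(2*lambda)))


lambda = 1500/58100 = 0.02582 m
TS = 10*log10(2.95*117^2/(2*0.02582)) = 58.93

58.93 dB


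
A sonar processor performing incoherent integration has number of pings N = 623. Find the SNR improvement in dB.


13.97 dB


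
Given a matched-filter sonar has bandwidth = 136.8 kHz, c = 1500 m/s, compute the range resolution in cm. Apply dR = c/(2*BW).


dR = c/(2*BW) = 1500 / (2 * 136.8e3) = 0.0055 m = 0.55 cm

0.55 cm


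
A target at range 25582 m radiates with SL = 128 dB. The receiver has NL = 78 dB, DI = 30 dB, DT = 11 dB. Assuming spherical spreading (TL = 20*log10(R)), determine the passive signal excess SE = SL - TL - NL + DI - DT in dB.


Step 1: TL = 20*log10(25582) = 88.16 dB
Step 2: SE = 128 - 88.16 - 78 + 30 - 11 = -19.16

-19.16 dB


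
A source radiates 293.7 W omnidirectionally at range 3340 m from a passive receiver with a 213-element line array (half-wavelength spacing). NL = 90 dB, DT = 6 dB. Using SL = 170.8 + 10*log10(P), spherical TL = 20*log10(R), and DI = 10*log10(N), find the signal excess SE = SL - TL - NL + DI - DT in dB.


52.29 dB


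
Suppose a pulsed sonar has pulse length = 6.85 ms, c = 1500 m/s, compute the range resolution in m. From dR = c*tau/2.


dR = c*tau/2 = 1500 * 6.85e-3 / 2 = 5.1375

5.1375 m


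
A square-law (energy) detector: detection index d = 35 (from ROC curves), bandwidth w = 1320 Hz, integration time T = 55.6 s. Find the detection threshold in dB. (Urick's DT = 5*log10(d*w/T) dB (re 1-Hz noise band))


DT = 5*log10(d*w/T) = 5*log10(35 * 1320 / 55.6) = 5*log10(830.94) = 14.6

14.6 dB


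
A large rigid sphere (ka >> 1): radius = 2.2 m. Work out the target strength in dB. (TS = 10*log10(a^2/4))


0.83 dB


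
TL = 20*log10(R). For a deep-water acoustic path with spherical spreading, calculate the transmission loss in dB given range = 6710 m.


76.53 dB


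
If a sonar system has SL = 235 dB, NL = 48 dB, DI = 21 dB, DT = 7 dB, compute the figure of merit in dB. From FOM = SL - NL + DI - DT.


FOM = SL - NL + DI - DT = 235 - 48 + 21 - 7 = 201

201 dB


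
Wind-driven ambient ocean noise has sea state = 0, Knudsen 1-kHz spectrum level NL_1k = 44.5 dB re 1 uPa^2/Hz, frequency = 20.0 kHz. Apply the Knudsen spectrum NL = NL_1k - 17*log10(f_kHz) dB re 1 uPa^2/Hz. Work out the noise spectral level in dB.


NL = NL_1k - 17*log10(f_kHz) = 44.5 - 17*log10(20.0) = 44.5 - (22.12) = 22.38

22.38 dB


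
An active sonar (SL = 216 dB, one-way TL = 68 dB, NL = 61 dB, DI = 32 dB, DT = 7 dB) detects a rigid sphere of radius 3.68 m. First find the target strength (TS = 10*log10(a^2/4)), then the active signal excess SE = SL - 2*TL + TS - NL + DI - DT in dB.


Step 1: TS = 10*log10(3.68^2/4) = 5.3 dB
Step 2: SE = SL - 2*TL + TS - NL + DI - DT = 216 - 2*68 + (5.3) - 61 + 32 - 7 = 49.3

49.3 dB


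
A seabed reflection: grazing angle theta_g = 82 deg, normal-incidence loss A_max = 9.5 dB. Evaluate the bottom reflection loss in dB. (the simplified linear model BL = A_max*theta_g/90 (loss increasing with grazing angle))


BL = A_max * theta_g / 90 = 9.5 * 82 / 90 = 8.66

8.66 dB


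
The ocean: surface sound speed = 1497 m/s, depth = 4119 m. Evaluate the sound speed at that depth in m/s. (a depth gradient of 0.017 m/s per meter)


c = 1497 + 0.017 * 4119 = 1567.023

1567.023 m/s


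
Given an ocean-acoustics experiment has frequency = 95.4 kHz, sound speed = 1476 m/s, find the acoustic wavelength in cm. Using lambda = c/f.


lambda = c/f = 1476 / 95400 = 0.0155 m = 1.55 cm

1.55 cm


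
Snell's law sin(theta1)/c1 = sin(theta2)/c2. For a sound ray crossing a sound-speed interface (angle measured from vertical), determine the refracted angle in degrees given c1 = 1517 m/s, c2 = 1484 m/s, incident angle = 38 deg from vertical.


sin(theta2) = (c2/c1)*sin(theta1) = (1484/1517)*sin(38 deg) = 0.60227
theta2 = arcsin(0.60227) = 37.03

37.03 deg


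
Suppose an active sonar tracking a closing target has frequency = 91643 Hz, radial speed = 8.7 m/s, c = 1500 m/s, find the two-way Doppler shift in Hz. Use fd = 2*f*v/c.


fd = 2*f*v/c = 2 * 91643 * 8.7 / 1500 = 1063.06

1063.06 Hz


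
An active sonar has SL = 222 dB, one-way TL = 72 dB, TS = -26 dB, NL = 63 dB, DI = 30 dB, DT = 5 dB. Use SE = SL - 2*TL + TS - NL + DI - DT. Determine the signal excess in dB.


14 dB


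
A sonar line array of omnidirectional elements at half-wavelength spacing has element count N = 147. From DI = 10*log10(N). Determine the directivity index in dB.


21.67 dB


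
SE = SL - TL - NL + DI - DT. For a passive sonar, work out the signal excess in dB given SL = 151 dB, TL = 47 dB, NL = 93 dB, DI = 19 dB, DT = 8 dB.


SE = SL - TL - NL + DI - DT = 151 - 47 - 93 + 19 - 8 = 22

22 dB


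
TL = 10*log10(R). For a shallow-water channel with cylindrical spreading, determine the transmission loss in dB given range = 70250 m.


48.47 dB


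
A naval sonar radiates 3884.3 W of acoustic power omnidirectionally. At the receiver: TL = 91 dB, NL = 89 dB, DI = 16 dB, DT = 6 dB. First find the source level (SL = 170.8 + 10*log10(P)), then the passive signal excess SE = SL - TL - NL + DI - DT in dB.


Step 1: SL = 170.8 + 10*log10(3884.3) = 206.69 dB
Step 2: SE = SL - TL - NL + DI - DT = 206.69 - 91 - 89 + 16 - 6 = 36.69

36.69 dB


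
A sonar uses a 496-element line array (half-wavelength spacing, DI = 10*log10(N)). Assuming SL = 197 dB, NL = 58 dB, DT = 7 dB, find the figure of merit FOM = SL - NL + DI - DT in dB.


158.95 dB


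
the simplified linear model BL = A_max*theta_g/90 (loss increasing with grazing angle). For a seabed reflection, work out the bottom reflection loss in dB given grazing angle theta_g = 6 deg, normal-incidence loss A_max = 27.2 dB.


BL = A_max * theta_g / 90 = 27.2 * 6 / 90 = 1.81

1.81 dB


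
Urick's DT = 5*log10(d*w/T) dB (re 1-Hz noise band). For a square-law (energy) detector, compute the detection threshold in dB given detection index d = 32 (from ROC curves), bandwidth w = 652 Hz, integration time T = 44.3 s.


DT = 5*log10(d*w/T) = 5*log10(32 * 652 / 44.3) = 5*log10(470.97) = 13.36

13.36 dB


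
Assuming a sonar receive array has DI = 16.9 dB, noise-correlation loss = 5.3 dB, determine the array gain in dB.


11.6 dB


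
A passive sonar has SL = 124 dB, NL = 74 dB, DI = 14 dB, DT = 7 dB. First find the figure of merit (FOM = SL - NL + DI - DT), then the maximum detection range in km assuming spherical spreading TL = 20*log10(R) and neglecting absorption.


Step 1: FOM = SL - NL + DI - DT = 124 - 74 + 14 - 7 = 57 dB
Step 2: at max range FOM = TL = 20*log10(R), so R = 10^(57/20) = 707.95 m = 0.71 km

0.71 km


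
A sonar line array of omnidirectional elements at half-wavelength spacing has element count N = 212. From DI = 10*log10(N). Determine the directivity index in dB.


23.26 dB


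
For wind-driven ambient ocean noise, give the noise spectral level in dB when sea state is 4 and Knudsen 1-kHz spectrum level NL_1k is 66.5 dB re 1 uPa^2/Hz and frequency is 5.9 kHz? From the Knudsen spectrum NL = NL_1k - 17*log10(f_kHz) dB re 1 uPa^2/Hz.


NL = NL_1k - 17*log10(f_kHz) = 66.5 - 17*log10(5.9) = 66.5 - (13.1) = 53.4

53.4 dB


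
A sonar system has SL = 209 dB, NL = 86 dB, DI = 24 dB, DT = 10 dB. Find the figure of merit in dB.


FOM = SL - NL + DI - DT = 209 - 86 + 24 - 10 = 137

137 dB


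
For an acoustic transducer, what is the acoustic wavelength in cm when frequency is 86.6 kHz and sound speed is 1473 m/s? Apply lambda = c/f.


lambda = c/f = 1473 / 86600 = 0.017 m = 1.7 cm

1.7 cm


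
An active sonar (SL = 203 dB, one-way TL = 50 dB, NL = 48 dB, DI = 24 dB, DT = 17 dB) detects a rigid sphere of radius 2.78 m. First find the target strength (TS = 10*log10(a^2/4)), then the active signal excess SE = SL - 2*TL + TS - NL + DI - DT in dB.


Step 1: TS = 10*log10(2.78^2/4) = 2.86 dB
Step 2: SE = SL - 2*TL + TS - NL + DI - DT = 203 - 2*50 + (2.86) - 48 + 24 - 17 = 64.86

64.86 dB


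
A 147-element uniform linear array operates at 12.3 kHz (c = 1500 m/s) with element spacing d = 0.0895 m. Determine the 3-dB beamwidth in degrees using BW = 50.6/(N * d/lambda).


Step 1: lambda = 1500/12300 = 0.12195 m
Step 2: d/lambda = 0.0895/0.12195 = 0.7339
Step 3: BW = 50.6/(N * d/lambda) = 50.6/(147 * 0.7339) = 0.47

0.47 deg


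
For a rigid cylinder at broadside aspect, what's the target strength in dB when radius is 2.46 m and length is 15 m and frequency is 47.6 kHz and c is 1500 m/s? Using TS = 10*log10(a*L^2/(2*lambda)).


39.44 dB


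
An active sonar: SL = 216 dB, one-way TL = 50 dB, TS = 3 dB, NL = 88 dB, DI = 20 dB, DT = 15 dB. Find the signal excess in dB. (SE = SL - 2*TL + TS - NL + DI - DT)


SE = SL - 2*TL + TS - NL + DI - DT = 216 - 2*50 + (3) - 88 + 20 - 15 = 36

36 dB


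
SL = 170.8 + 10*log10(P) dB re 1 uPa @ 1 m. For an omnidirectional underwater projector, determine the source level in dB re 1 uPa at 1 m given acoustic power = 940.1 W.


SL = 170.8 + 10*log10(940.1) = 170.8 + 29.73 = 200.53

200.53 dB


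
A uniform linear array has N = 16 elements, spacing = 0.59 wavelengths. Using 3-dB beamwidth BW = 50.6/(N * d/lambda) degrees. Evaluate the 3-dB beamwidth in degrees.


5.36 deg


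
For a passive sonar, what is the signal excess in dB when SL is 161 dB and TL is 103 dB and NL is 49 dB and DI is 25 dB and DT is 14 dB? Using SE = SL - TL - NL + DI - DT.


SE = SL - TL - NL + DI - DT = 161 - 103 - 49 + 25 - 14 = 20

20 dB


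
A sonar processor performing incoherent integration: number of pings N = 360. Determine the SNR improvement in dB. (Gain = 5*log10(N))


12.78 dB


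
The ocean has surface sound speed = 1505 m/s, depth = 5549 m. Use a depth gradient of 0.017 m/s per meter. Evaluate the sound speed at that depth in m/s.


c = 1505 + 0.017 * 5549 = 1599.333

1599.333 m/s


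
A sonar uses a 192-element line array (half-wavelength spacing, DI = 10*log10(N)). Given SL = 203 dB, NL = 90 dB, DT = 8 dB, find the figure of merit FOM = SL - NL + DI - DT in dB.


127.83 dB


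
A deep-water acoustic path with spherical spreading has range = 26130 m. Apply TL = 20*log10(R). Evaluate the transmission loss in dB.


TL = 20*log10(26130) = 88.34

88.34 dB


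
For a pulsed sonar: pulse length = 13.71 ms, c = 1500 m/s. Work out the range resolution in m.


10.2825 m


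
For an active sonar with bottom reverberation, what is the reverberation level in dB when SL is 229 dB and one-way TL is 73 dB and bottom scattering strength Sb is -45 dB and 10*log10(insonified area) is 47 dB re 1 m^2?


85 dB


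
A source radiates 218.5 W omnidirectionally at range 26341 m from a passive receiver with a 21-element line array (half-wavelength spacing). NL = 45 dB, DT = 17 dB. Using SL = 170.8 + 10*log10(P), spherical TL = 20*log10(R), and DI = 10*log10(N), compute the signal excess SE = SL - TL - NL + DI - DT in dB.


Step 1: SL = 170.8 + 10*log10(218.5) = 194.19 dB
Step 2: TL = 20*log10(26341) = 88.41 dB
Step 3: DI = 10*log10(21) = 13.22 dB
Step 4: SE = SL - TL - NL + DI - DT = 194.19 - 88.41 - 45 + 13.22 - 17 = 57.0

57.0 dB


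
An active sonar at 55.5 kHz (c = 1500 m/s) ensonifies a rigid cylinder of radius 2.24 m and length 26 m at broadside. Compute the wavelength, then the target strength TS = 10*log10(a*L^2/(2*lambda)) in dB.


Step 1: lambda = c/f = 1500/55500 = 0.02703 m
Step 2: TS = 10*log10(a*L^2/(2*lambda)) = 10*log10(2.24*26^2/(2*0.02703)) = 44.47

44.47 dB


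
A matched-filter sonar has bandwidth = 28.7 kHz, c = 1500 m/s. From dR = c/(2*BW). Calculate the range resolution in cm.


dR = c/(2*BW) = 1500 / (2 * 28.7e3) = 0.0261 m = 2.61 cm

2.61 cm


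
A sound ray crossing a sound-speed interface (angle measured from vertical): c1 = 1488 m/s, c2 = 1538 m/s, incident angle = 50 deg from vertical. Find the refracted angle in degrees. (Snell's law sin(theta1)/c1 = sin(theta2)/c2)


sin(theta2) = (c2/c1)*sin(theta1) = (1538/1488)*sin(50 deg) = 0.79179
theta2 = arcsin(0.79179) = 52.35

52.35 deg


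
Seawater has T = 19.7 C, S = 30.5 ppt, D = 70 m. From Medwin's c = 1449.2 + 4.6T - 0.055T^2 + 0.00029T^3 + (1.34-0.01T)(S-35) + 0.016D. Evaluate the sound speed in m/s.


c = 1449.2 + 4.6*19.7 - 0.055*19.7^2 + 0.00029*19.7^3 + (1.34 - 0.01*19.7)*(30.5 - 35) + 0.016*70 = 1516.67

1516.67 m/s


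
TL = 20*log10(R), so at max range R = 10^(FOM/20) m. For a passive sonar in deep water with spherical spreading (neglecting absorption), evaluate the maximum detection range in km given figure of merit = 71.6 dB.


3.8 km


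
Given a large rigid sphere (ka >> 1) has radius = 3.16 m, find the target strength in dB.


TS = 10*log10(3.16^2 / 4) = 10*log10(2.4964) = 3.97

3.97 dB


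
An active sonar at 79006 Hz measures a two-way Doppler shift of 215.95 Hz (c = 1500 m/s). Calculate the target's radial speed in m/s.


From fd = 2*f*v/c, v = c*fd/(2*f) = 1500 * 215.95 / (2*79006) = 2.05

2.05 m/s


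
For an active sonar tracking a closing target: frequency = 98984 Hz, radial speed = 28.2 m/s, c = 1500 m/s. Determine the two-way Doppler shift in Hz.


3721.8 Hz


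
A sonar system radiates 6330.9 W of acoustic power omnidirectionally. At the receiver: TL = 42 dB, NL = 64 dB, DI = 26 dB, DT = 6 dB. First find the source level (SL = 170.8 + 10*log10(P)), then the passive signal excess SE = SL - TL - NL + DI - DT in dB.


Step 1: SL = 170.8 + 10*log10(6330.9) = 208.81 dB
Step 2: SE = SL - TL - NL + DI - DT = 208.81 - 42 - 64 + 26 - 6 = 122.81

122.81 dB


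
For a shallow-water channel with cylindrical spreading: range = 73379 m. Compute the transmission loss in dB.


48.66 dB


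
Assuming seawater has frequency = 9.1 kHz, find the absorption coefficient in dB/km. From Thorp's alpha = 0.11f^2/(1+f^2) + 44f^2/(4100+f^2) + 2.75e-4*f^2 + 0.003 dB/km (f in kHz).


f^2 = 82.81
alpha = 0.11*82.81/(1+82.81) + 44*82.81/(4100+82.81) + 2.75e-4*82.81 + 0.003 = 1.006

1.006 dB/km


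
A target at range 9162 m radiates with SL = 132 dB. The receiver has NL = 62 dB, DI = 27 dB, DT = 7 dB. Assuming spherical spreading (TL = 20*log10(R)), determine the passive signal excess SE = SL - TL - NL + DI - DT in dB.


Step 1: TL = 20*log10(9162) = 79.24 dB
Step 2: SE = 132 - 79.24 - 62 + 27 - 7 = 10.76

10.76 dB


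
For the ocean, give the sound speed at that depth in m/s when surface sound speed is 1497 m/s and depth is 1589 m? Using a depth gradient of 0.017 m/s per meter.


c = 1497 + 0.017 * 1589 = 1524.013

1524.013 m/s


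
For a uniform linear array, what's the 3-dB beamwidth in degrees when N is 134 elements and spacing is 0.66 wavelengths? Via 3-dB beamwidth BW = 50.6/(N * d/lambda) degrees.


BW = 50.6 / (134 * 0.66) = 50.6 / 88.44 = 0.57

0.57 deg


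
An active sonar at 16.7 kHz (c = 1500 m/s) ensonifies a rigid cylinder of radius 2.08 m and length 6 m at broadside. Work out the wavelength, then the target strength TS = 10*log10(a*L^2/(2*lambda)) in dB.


Step 1: lambda = c/f = 1500/16700 = 0.08982 m
Step 2: TS = 10*log10(a*L^2/(2*lambda)) = 10*log10(2.08*6^2/(2*0.08982)) = 26.2

26.2 dB


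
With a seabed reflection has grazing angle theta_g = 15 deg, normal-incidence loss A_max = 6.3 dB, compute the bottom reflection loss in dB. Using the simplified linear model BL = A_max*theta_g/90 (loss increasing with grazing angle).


BL = A_max * theta_g / 90 = 6.3 * 15 / 90 = 1.05

1.05 dB


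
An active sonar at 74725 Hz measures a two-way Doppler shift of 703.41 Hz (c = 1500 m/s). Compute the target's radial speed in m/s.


From fd = 2*f*v/c, v = c*fd/(2*f) = 1500 * 703.41 / (2*74725) = 7.06

7.06 m/s


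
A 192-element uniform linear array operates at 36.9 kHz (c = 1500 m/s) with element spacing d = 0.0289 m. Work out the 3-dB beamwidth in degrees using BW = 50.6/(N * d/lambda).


Step 1: lambda = 1500/36900 = 0.04065 m
Step 2: d/lambda = 0.0289/0.04065 = 0.7109
Step 3: BW = 50.6/(N * d/lambda) = 50.6/(192 * 0.7109) = 0.37

0.37 deg


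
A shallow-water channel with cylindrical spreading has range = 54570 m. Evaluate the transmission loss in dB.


TL = 10*log10(54570) = 47.37

47.37 dB


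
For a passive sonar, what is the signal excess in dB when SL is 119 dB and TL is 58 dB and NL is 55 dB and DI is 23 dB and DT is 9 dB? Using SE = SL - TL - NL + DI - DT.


20 dB


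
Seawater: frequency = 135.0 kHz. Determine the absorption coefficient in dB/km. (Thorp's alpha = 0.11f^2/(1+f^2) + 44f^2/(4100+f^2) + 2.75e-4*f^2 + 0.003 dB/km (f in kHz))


f^2 = 18225.0
alpha = 0.11*18225.0/(1+18225.0) + 44*18225.0/(4100+18225.0) + 2.75e-4*18225.0 + 0.003 = 41.044

41.044 dB/km


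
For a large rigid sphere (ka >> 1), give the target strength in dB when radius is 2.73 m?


TS = 10*log10(2.73^2 / 4) = 10*log10(1.863225) = 2.7

2.7 dB


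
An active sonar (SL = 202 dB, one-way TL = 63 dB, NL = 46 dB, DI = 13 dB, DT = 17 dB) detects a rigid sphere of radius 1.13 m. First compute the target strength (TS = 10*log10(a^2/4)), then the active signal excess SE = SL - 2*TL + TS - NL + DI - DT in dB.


Step 1: TS = 10*log10(1.13^2/4) = -4.96 dB
Step 2: SE = SL - 2*TL + TS - NL + DI - DT = 202 - 2*63 + (-4.96) - 46 + 13 - 17 = 21.04

21.04 dB


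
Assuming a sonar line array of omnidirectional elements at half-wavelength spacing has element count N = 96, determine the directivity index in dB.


DI = 10*log10(96) = 19.82

19.82 dB


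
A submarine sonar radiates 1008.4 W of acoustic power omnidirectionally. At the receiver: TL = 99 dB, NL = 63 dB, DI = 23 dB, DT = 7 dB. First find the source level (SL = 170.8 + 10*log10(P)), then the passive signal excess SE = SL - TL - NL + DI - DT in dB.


Step 1: SL = 170.8 + 10*log10(1008.4) = 200.84 dB
Step 2: SE = SL - TL - NL + DI - DT = 200.84 - 99 - 63 + 23 - 7 = 54.84

54.84 dB


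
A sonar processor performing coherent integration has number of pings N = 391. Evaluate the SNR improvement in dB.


Gain = 10*log10(391) = 25.92

25.92 dB


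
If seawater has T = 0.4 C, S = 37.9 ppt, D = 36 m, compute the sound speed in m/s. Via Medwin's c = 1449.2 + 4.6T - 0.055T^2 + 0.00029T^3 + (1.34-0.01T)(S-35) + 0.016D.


c = 1449.2 + 4.6*0.4 - 0.055*0.4^2 + 0.00029*0.4^3 + (1.34 - 0.01*0.4)*(37.9 - 35) + 0.016*36 = 1455.48

1455.48 m/s


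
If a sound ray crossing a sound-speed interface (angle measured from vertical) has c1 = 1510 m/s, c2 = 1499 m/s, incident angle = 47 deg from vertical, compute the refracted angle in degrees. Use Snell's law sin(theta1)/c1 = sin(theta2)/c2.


sin(theta2) = (c2/c1)*sin(theta1) = (1499/1510)*sin(47 deg) = 0.72603
theta2 = arcsin(0.72603) = 46.55

46.55 deg


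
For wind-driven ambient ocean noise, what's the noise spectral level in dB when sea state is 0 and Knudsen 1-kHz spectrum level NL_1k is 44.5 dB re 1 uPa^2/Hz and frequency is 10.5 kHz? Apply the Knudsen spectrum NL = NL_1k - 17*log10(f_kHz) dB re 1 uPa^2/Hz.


NL = NL_1k - 17*log10(f_kHz) = 44.5 - 17*log10(10.5) = 44.5 - (17.36) = 27.14

27.14 dB


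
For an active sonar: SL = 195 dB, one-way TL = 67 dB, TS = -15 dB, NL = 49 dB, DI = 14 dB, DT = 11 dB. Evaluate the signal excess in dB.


0 dB


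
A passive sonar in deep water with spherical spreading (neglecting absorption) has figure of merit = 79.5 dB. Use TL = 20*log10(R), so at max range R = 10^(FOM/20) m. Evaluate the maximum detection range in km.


At max range FOM = TL, so 20*log10(R) = 79.5
R = 10^(79.5/20) = 9440.61 m = 9.44 km

9.44 km


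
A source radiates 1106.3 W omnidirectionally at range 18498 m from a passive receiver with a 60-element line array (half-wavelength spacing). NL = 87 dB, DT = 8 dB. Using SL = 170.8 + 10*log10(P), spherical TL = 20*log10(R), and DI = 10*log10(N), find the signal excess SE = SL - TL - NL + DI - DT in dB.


Step 1: SL = 170.8 + 10*log10(1106.3) = 201.24 dB
Step 2: TL = 20*log10(18498) = 85.34 dB
Step 3: DI = 10*log10(60) = 17.78 dB
Step 4: SE = SL - TL - NL + DI - DT = 201.24 - 85.34 - 87 + 17.78 - 8 = 38.68

38.68 dB


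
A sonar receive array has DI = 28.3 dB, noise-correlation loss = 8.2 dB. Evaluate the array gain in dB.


AG = DI - L_corr = 28.3 - 8.2 = 20.1

20.1 dB


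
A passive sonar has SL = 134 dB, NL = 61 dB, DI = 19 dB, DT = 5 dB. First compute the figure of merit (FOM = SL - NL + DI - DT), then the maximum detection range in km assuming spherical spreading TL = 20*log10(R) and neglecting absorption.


Step 1: FOM = SL - NL + DI - DT = 134 - 61 + 19 - 5 = 87 dB
Step 2: at max range FOM = TL = 20*log10(R), so R = 10^(87/20) = 22387.21 m = 22.39 km

22.39 km


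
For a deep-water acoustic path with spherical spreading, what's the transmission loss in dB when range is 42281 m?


TL = 20*log10(42281) = 92.52

92.52 dB


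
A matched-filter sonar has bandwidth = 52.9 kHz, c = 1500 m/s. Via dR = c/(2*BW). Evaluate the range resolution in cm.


dR = c/(2*BW) = 1500 / (2 * 52.9e3) = 0.0142 m = 1.42 cm

1.42 cm


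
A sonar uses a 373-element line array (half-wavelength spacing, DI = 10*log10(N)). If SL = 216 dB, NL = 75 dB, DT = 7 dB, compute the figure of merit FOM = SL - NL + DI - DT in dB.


159.72 dB


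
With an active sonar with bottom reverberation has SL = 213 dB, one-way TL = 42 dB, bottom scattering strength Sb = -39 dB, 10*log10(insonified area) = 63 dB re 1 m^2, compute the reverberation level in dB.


RL = SL - 2*TL + Sb + 10*log10(A) = 213 - 2*42 + (-39) + 63 = 153

153 dB


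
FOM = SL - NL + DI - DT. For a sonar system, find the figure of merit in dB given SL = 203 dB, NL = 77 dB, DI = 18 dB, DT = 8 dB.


FOM = SL - NL + DI - DT = 203 - 77 + 18 - 8 = 136

136 dB


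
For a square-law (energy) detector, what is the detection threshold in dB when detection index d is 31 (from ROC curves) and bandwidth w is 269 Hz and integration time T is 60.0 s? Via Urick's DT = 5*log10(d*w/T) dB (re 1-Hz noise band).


DT = 5*log10(d*w/T) = 5*log10(31 * 269 / 60.0) = 5*log10(138.98) = 10.71

10.71 dB


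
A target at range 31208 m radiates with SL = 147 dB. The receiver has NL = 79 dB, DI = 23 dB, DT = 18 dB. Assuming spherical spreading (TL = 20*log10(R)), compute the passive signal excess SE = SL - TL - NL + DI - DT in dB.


Step 1: TL = 20*log10(31208) = 89.89 dB
Step 2: SE = 147 - 89.89 - 79 + 23 - 18 = -16.89

-16.89 dB


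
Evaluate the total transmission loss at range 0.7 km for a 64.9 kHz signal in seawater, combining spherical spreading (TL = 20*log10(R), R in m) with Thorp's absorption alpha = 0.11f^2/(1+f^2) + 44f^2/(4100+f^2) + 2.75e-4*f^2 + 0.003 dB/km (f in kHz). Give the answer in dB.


73.4 dB


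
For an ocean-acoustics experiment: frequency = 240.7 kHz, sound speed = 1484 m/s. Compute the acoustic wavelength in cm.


0.62 cm


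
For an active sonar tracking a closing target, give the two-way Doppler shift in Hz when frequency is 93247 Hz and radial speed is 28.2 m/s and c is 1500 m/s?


fd = 2*f*v/c = 2 * 93247 * 28.2 / 1500 = 3506.09

3506.09 Hz


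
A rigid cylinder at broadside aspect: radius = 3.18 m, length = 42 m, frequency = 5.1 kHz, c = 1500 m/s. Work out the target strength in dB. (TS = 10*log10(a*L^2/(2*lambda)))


lambda = 1500/5100 = 0.29412 m
TS = 10*log10(3.18*42^2/(2*0.29412)) = 39.79

39.79 dB


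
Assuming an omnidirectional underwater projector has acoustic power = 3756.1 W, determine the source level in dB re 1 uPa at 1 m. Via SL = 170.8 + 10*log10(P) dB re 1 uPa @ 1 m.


SL = 170.8 + 10*log10(3756.1) = 170.8 + 35.75 = 206.55

206.55 dB


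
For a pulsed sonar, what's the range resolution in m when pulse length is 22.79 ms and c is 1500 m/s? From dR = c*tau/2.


dR = c*tau/2 = 1500 * 22.79e-3 / 2 = 17.0925

17.0925 m


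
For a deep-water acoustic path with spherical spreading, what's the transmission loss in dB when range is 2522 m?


TL = 20*log10(2522) = 68.03

68.03 dB


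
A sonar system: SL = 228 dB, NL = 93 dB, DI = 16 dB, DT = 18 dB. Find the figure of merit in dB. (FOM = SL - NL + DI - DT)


FOM = SL - NL + DI - DT = 228 - 93 + 16 - 18 = 133

133 dB


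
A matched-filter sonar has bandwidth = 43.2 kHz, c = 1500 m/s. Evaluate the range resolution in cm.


dR = c/(2*BW) = 1500 / (2 * 43.2e3) = 0.0174 m = 1.74 cm

1.74 cm


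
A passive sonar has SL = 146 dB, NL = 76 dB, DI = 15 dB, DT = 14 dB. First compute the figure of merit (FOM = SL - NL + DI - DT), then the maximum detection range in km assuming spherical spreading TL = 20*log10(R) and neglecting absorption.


Step 1: FOM = SL - NL + DI - DT = 146 - 76 + 15 - 14 = 71 dB
Step 2: at max range FOM = TL = 20*log10(R), so R = 10^(71/20) = 3548.13 m = 3.55 km

3.55 km


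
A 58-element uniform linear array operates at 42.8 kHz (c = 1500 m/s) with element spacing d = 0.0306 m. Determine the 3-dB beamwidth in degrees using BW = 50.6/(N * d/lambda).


1.0 deg


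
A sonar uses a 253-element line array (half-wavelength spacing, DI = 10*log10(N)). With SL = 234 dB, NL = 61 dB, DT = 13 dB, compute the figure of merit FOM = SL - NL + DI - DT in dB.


184.03 dB


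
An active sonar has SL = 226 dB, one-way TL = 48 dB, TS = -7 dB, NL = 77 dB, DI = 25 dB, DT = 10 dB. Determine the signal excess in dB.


61 dB


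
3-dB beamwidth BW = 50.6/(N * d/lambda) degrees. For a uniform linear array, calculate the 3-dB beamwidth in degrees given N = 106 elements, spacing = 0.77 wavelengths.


BW = 50.6 / (106 * 0.77) = 50.6 / 81.62 = 0.62

0.62 deg


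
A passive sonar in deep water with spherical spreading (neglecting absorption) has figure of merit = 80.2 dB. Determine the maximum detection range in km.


At max range FOM = TL, so 20*log10(R) = 80.2
R = 10^(80.2/20) = 10232.93 m = 10.23 km

10.23 km


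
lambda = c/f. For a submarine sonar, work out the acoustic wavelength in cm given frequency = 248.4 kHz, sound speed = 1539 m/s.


lambda = c/f = 1539 / 248400 = 0.0062 m = 0.62 cm

0.62 cm


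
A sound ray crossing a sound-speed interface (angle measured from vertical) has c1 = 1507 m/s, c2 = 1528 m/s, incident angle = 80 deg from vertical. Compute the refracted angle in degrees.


sin(theta2) = (c2/c1)*sin(theta1) = (1528/1507)*sin(80 deg) = 0.99853
theta2 = arcsin(0.99853) = 86.89

86.89 deg


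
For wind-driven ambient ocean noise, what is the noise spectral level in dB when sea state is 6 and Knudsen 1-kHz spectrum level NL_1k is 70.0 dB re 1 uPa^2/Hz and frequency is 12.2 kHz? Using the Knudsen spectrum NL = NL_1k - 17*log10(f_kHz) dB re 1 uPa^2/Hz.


51.53 dB


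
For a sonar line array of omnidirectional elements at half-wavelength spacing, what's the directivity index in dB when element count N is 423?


DI = 10*log10(423) = 26.26

26.26 dB


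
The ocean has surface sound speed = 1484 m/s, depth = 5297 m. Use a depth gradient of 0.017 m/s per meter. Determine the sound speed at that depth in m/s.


1574.049 m/s


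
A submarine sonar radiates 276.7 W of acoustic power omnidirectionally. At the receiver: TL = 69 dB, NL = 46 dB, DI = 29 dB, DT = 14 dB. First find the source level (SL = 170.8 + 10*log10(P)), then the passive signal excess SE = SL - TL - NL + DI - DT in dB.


Step 1: SL = 170.8 + 10*log10(276.7) = 195.22 dB
Step 2: SE = SL - TL - NL + DI - DT = 195.22 - 69 - 46 + 29 - 14 = 95.22

95.22 dB


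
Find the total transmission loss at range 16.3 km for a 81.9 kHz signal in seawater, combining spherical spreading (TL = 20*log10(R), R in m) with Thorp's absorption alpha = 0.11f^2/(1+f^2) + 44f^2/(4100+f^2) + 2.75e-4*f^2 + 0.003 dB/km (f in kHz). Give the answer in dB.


561.27 dB


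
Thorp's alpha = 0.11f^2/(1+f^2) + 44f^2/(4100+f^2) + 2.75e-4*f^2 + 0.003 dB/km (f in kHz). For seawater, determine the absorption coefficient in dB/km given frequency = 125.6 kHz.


f^2 = 15775.36
alpha = 0.11*15775.36/(1+15775.36) + 44*15775.36/(4100+15775.36) + 2.75e-4*15775.36 + 0.003 = 39.375

39.375 dB/km


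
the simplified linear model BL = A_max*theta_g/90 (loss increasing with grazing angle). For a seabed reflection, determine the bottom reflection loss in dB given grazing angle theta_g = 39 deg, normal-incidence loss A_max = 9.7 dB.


BL = A_max * theta_g / 90 = 9.7 * 39 / 90 = 4.2

4.2 dB


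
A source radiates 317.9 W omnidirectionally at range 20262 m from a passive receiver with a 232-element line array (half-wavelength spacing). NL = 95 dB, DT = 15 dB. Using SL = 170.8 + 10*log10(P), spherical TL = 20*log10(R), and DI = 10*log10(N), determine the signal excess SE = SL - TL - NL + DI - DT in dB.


Step 1: SL = 170.8 + 10*log10(317.9) = 195.82 dB
Step 2: TL = 20*log10(20262) = 86.13 dB
Step 3: DI = 10*log10(232) = 23.65 dB
Step 4: SE = SL - TL - NL + DI - DT = 195.82 - 86.13 - 95 + 23.65 - 15 = 23.34

23.34 dB
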